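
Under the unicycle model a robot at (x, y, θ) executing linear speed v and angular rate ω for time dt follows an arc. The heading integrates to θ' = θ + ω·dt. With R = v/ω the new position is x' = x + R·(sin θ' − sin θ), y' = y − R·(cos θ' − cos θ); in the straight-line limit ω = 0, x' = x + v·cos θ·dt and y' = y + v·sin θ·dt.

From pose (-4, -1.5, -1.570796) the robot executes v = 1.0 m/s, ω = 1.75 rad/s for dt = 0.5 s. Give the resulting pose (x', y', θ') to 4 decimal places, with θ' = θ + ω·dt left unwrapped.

θ' = -1.5708 + 1.75·0.5 = -0.6958
R = v/ω = 1.0/1.75 = 0.5714
x' = -4 + 0.5714·(sin -0.6958 − sin -1.5708) = -3.7949
y' = -1.5 − 0.5714·(cos -0.6958 − cos -1.5708) = -1.9386

(-3.7949, -1.9386, -0.6958)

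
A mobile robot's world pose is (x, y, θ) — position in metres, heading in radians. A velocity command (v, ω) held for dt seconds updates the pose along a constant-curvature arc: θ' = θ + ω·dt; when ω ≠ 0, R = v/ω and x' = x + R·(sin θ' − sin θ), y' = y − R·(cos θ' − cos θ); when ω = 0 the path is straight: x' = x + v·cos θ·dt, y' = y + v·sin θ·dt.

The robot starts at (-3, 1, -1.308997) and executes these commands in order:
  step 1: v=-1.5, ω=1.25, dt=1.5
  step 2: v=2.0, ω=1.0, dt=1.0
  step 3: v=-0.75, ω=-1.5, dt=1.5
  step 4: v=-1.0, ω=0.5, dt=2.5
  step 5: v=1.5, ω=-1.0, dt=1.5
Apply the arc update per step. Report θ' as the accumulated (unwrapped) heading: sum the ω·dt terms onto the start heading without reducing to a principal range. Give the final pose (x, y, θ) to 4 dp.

(-5.0170, 2.7595, -0.9340)

step 1: θ'=0.5660 (R=-1.2000) → pose (-4.8026, 1.7023, 0.5660)
step 2: θ'=1.5660 (R=2.0000) → pose (-3.8752, 3.3808, 1.5660)
step 3: θ'=-0.6840 (R=0.5000) → pose (-4.6911, 2.9957, -0.6840)
step 4: θ'=0.5660 (R=-2.0000) → pose (-7.0274, 3.1337, 0.5660)
step 5: θ'=-0.9340 (R=-1.5000) → pose (-5.0170, 2.7595, -0.9340)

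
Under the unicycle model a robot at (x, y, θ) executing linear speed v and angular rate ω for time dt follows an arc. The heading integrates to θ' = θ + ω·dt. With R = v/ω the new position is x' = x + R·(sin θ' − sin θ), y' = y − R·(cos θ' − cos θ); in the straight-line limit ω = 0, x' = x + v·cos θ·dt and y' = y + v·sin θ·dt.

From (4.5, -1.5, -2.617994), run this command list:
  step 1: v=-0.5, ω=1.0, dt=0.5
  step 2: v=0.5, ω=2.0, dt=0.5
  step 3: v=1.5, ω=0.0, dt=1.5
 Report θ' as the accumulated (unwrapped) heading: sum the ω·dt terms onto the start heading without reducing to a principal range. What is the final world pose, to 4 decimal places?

(5.6500, -3.5898, -1.1180)

step 1: θ'=-2.1180 (R=-0.5000) → pose (4.6770, -1.3271, -2.1180)
step 2: θ'=-1.1180 (R=0.2500) → pose (4.6657, -1.5666, -1.1180)
step 3: θ'=-1.1180 (straight) → pose (5.6500, -3.5898, -1.1180)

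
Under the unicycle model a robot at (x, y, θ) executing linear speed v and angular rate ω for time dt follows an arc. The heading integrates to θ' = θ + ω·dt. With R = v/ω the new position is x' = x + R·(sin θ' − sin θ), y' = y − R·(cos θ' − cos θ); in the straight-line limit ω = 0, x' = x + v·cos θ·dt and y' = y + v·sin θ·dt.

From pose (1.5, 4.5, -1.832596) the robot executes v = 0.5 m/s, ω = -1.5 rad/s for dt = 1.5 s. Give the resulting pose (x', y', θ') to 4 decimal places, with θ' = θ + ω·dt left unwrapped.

θ' = -1.8326 + -1.5·1.5 = -4.0826
R = v/ω = 0.5/-1.5 = -0.3333
x' = 1.5 + -0.3333·(sin -4.0826 − sin -1.8326) = 0.9086
y' = 4.5 − -0.3333·(cos -4.0826 − cos -1.8326) = 4.3899

(0.9086, 4.3899, -4.0826)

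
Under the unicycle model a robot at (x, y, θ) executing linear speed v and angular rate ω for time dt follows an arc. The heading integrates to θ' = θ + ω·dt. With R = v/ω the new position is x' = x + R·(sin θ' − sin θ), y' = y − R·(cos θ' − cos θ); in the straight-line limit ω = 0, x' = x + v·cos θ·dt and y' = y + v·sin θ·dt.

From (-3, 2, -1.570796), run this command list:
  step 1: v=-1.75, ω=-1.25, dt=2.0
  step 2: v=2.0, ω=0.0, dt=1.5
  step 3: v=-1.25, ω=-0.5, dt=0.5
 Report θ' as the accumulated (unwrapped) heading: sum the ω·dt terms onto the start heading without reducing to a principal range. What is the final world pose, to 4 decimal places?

step 1: θ'=-4.0708 (R=1.4000) → pose (-0.4784, 2.8379, -4.0708)
step 2: θ'=-4.0708 (straight) → pose (-2.2738, 5.2413, -4.0708)
step 3: θ'=-4.3208 (R=2.5000) → pose (-1.9659, 4.6993, -4.3208)

(-1.9659, 4.6993, -4.3208)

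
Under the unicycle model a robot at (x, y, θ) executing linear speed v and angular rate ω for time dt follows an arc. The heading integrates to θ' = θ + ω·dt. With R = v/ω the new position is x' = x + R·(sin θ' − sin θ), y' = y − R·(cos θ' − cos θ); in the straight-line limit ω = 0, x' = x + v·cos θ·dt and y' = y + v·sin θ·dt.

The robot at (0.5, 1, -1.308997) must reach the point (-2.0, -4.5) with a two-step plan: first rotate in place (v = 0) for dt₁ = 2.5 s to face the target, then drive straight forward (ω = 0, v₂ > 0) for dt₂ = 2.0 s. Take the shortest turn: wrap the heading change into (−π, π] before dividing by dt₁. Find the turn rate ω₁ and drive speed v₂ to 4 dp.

heading to target = atan2(-4.5−1, -2−0.5) = -1.9974
Δθ = wrap(-1.9974 − -1.3090) = -0.6884; ω₁ = Δθ/dt₁ = -0.2754
distance = √((-2−0.5)² + (-4.5−1)²) = 6.0415; v₂ = distance/dt₂ = 3.0208

ω₁ = -0.2754, v₂ = 3.0208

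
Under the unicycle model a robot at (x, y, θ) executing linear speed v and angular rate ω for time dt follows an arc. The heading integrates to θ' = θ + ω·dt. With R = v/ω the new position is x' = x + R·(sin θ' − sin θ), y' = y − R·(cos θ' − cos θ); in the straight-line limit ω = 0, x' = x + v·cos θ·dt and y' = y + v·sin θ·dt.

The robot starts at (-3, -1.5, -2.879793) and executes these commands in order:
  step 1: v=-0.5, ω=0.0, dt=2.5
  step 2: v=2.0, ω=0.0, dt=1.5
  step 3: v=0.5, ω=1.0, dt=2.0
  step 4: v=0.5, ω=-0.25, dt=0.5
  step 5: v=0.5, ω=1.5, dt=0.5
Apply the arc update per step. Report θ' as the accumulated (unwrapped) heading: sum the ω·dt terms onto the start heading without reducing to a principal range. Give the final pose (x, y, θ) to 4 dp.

step 1: θ'=-2.8798 (straight) → pose (-1.7926, -1.1765, -2.8798)
step 2: θ'=-2.8798 (straight) → pose (-4.6904, -1.9529, -2.8798)
step 3: θ'=-0.8798 (R=0.5000) → pose (-4.9463, -2.7546, -0.8798)
step 4: θ'=-1.0048 (R=-2.0000) → pose (-4.7994, -2.9566, -1.0048)
step 5: θ'=-0.2548 (R=0.3333) → pose (-4.6020, -3.1005, -0.2548)

(-4.6020, -3.1005, -0.2548)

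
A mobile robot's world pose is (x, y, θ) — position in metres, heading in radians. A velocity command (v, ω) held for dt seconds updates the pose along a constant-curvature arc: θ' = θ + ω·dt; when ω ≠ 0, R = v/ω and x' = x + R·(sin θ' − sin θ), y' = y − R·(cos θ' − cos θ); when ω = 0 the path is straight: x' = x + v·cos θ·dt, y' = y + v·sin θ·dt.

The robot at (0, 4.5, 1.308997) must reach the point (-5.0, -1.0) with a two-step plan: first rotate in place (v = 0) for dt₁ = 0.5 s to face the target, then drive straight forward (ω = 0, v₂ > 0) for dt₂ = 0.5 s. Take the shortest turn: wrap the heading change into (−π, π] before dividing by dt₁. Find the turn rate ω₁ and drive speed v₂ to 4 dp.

heading to target = atan2(-1−4.5, -5−0) = -2.3086
Δθ = wrap(-2.3086 − 1.3090) = 2.6656; ω₁ = Δθ/dt₁ = 5.3312
distance = √((-5−0)² + (-1−4.5)²) = 7.4330; v₂ = distance/dt₂ = 14.8661

ω₁ = 5.3312, v₂ = 14.8661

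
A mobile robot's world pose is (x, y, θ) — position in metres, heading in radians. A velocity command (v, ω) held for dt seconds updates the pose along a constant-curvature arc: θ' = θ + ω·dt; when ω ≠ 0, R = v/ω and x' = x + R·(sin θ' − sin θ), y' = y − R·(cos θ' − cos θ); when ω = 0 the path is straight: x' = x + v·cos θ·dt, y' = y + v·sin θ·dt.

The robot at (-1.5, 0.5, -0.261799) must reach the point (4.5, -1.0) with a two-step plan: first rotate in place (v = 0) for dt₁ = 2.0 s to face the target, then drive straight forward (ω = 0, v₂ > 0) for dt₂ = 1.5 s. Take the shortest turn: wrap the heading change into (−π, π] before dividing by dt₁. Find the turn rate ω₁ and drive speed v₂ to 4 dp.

ω₁ = 0.0084, v₂ = 4.1231

heading to target = atan2(-1−0.5, 4.5−-1.5) = -0.2450
Δθ = wrap(-0.2450 − -0.2618) = 0.0168; ω₁ = Δθ/dt₁ = 0.0084
distance = √((4.5−-1.5)² + (-1−0.5)²) = 6.1847; v₂ = distance/dt₂ = 4.1231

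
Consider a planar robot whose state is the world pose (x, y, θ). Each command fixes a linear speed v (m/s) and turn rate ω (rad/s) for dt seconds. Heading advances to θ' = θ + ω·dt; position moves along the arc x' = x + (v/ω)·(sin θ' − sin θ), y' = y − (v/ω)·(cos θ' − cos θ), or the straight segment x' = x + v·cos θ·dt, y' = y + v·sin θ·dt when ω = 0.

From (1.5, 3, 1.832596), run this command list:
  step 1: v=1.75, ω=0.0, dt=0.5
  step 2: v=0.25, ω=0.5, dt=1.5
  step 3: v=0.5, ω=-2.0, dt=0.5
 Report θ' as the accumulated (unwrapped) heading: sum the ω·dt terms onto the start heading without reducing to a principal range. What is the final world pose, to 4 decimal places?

step 1: θ'=1.8326 (straight) → pose (1.2735, 3.8452, 1.8326)
step 2: θ'=2.5826 (R=0.5000) → pose (1.0557, 4.1397, 2.5826)
step 3: θ'=1.5826 (R=-0.2500) → pose (0.9383, 4.3487, 1.5826)

(0.9383, 4.3487, 1.5826)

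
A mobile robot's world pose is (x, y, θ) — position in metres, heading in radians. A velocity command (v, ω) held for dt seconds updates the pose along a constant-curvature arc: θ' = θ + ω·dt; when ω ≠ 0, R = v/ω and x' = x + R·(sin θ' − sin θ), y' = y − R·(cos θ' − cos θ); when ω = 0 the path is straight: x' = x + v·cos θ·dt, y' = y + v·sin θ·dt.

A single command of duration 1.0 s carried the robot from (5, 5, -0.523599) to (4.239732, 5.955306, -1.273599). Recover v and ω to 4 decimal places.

Δθ = -1.273599 − -0.523599 = -0.750000
ω = Δθ/dt = -0.750000/1.0 = -0.7500
R = −Δy/(cos θ' − cos θ) = 1.6667
v = R·ω = 1.6667·-0.7500 = -1.2500

v = -1.2500, ω = -0.7500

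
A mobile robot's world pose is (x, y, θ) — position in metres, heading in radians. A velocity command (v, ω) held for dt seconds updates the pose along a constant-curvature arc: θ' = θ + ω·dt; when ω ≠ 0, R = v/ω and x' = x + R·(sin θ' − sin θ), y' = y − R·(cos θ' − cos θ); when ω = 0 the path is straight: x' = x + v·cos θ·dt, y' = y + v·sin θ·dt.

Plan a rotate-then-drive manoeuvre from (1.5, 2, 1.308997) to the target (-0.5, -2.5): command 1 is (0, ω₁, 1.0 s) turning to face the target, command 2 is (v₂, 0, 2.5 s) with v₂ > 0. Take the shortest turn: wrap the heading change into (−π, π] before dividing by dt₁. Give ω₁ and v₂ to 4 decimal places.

heading to target = atan2(-2.5−2, -0.5−1.5) = -1.9890
Δθ = wrap(-1.9890 − 1.3090) = 2.9852; ω₁ = Δθ/dt₁ = 2.9852
distance = √((-0.5−1.5)² + (-2.5−2)²) = 4.9244; v₂ = distance/dt₂ = 1.9698

ω₁ = 2.9852, v₂ = 1.9698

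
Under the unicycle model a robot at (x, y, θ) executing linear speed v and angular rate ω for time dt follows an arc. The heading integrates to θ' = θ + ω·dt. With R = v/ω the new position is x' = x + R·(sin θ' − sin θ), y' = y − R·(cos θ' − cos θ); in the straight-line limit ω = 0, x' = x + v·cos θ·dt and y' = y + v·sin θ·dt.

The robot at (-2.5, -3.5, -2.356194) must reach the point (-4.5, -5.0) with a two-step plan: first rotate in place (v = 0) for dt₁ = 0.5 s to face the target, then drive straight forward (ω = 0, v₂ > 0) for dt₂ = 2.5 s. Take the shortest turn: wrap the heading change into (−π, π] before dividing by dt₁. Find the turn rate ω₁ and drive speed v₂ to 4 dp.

heading to target = atan2(-5−-3.5, -4.5−-2.5) = -2.4981
Δθ = wrap(-2.4981 − -2.3562) = -0.1419; ω₁ = Δθ/dt₁ = -0.2838
distance = √((-4.5−-2.5)² + (-5−-3.5)²) = 2.5000; v₂ = distance/dt₂ = 1.0000

ω₁ = -0.2838, v₂ = 1.0000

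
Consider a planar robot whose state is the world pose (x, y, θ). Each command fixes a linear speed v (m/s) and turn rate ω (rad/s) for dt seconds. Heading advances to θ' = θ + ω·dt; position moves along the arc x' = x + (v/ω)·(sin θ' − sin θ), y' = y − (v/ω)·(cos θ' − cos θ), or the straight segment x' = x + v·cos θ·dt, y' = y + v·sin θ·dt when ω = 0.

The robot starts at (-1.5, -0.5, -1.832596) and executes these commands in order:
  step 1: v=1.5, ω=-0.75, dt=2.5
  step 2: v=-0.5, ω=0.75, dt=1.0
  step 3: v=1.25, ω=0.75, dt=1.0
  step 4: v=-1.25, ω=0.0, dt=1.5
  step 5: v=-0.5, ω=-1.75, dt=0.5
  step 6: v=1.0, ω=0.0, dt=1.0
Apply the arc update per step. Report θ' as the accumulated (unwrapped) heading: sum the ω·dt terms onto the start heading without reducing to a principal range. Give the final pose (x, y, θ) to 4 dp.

(-4.7304, -0.8468, -3.0826)

step 1: θ'=-3.7076 (R=-2.0000) → pose (-4.5044, -1.6705, -3.7076)
step 2: θ'=-2.9576 (R=-0.6667) → pose (-4.0249, -1.7632, -2.9576)
step 3: θ'=-2.2076 (R=1.6667) → pose (-5.0600, -2.4107, -2.2076)
step 4: θ'=-2.2076 (straight) → pose (-3.9450, -0.9032, -2.2076)
step 5: θ'=-3.0826 (R=0.2857) → pose (-3.7322, -0.7878, -3.0826)
step 6: θ'=-3.0826 (straight) → pose (-4.7304, -0.8468, -3.0826)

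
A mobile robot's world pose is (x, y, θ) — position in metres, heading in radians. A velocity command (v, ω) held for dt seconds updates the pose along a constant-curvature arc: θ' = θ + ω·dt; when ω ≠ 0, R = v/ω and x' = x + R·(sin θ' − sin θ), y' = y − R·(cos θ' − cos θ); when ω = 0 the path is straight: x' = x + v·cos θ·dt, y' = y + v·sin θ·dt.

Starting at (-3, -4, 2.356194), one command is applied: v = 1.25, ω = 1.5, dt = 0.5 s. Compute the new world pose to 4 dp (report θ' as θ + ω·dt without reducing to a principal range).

(-3.5598, -3.7564, 3.1062)

θ' = 2.3562 + 1.5·0.5 = 3.1062
R = v/ω = 1.25/1.5 = 0.8333
x' = -3 + 0.8333·(sin 3.1062 − sin 2.3562) = -3.5598
y' = -4 − 0.8333·(cos 3.1062 − cos 2.3562) = -3.7564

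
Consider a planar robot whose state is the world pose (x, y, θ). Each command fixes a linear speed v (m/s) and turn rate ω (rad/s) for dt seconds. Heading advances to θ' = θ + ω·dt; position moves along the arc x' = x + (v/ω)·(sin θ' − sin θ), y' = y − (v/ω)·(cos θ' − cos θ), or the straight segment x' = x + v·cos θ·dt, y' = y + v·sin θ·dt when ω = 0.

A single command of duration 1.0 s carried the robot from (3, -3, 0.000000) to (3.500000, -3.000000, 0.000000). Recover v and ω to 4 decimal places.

Δθ = 0.000000 − 0.000000 = 0.000000
ω = Δθ/dt = 0.000000/1.0 = 0.0000
ω = 0 → v = (Δx·cos θ + Δy·sin θ)/dt = 0.5000

v = 0.5000, ω = 0.0000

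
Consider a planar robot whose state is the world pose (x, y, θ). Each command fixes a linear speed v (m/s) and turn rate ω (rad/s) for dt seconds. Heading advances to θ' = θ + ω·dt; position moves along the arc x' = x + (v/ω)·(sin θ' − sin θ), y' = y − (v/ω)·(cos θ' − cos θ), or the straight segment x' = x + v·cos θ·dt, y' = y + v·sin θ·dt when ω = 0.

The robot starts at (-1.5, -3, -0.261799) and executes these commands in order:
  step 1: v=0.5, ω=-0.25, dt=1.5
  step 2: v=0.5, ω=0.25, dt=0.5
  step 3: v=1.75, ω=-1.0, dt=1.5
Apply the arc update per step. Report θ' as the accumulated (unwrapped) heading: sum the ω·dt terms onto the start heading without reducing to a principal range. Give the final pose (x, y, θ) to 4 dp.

(0.1069, -5.7323, -2.0118)

step 1: θ'=-0.6368 (R=-2.0000) → pose (-0.8284, -3.3238, -0.6368)
step 2: θ'=-0.5118 (R=2.0000) → pose (-0.6186, -3.4596, -0.5118)
step 3: θ'=-2.0118 (R=-1.7500) → pose (0.1069, -5.7323, -2.0118)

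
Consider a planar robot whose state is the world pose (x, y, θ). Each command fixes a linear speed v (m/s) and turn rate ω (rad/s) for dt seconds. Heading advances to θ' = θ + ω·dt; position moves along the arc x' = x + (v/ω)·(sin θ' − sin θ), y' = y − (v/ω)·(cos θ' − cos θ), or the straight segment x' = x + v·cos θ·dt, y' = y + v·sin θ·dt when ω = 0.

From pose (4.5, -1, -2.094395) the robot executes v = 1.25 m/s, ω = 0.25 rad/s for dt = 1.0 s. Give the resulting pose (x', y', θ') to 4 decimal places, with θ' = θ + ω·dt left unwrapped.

(4.0161, -2.1490, -1.8444)

θ' = -2.0944 + 0.25·1.0 = -1.8444
R = v/ω = 1.25/0.25 = 5.0000
x' = 4.5 + 5.0000·(sin -1.8444 − sin -2.0944) = 4.0161
y' = -1 − 5.0000·(cos -1.8444 − cos -2.0944) = -2.1490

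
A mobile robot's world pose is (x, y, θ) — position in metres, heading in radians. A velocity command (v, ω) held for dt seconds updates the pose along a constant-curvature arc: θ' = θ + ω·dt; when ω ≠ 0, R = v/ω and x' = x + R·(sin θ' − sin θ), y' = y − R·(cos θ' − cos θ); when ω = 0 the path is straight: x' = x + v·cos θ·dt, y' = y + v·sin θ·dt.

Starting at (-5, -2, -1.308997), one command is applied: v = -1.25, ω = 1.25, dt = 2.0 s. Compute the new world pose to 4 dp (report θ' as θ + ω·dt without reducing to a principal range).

(-6.8947, -1.8881, 1.1910)

θ' = -1.3090 + 1.25·2.0 = 1.1910
R = v/ω = -1.25/1.25 = -1.0000
x' = -5 + -1.0000·(sin 1.1910 − sin -1.3090) = -6.8947
y' = -2 − -1.0000·(cos 1.1910 − cos -1.3090) = -1.8881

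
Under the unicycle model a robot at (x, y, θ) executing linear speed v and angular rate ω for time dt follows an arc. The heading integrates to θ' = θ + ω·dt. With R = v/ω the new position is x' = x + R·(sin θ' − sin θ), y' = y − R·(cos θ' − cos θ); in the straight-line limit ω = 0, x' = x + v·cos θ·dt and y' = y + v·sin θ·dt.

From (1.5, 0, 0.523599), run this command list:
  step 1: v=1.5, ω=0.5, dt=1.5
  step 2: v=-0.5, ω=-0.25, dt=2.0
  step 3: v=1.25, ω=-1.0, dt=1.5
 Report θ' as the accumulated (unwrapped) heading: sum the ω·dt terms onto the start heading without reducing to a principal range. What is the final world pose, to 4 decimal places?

step 1: θ'=1.2736 (R=3.0000) → pose (2.8685, 1.7196, 1.2736)
step 2: θ'=0.7736 (R=2.0000) → pose (2.3536, 0.8744, 0.7736)
step 3: θ'=-0.7264 (R=-1.2500) → pose (4.0572, 0.9146, -0.7264)

(4.0572, 0.9146, -0.7264)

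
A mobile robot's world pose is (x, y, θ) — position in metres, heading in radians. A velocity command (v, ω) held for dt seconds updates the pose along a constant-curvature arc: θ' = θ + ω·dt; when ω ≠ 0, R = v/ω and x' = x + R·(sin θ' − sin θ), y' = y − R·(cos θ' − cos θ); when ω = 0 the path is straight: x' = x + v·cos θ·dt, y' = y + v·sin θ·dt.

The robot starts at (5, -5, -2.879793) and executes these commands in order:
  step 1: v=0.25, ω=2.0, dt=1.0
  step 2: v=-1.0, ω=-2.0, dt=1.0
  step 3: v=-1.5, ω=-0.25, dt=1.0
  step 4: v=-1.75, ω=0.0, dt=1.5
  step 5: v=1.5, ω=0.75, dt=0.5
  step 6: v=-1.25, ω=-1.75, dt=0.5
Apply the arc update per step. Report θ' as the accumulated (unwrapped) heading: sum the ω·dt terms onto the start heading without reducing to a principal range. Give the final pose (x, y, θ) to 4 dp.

step 1: θ'=-0.8798 (R=0.1250) → pose (4.9360, -5.2004, -0.8798)
step 2: θ'=-2.8798 (R=0.5000) → pose (5.1919, -4.3988, -2.8798)
step 3: θ'=-3.1298 (R=6.0000) → pose (6.6740, -4.1948, -3.1298)
step 4: θ'=-3.1298 (straight) → pose (9.2989, -4.1638, -3.1298)
step 5: θ'=-2.7548 (R=2.0000) → pose (8.5680, -4.3114, -2.7548)
step 6: θ'=-3.6298 (R=0.7143) → pose (9.1725, -4.3421, -3.6298)

(9.1725, -4.3421, -3.6298)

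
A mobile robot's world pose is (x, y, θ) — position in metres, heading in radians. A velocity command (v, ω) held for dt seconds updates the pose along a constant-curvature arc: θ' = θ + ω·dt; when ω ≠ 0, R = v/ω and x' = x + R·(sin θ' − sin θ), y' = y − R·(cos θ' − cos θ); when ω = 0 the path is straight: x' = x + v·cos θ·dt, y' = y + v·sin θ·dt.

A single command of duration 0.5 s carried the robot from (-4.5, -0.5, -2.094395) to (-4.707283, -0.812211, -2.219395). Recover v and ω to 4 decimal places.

v = 0.7500, ω = -0.2500

Δθ = -2.219395 − -2.094395 = -0.125000
ω = Δθ/dt = -0.125000/0.5 = -0.2500
R = −Δy/(cos θ' − cos θ) = -3.0000
v = R·ω = -3.0000·-0.2500 = 0.7500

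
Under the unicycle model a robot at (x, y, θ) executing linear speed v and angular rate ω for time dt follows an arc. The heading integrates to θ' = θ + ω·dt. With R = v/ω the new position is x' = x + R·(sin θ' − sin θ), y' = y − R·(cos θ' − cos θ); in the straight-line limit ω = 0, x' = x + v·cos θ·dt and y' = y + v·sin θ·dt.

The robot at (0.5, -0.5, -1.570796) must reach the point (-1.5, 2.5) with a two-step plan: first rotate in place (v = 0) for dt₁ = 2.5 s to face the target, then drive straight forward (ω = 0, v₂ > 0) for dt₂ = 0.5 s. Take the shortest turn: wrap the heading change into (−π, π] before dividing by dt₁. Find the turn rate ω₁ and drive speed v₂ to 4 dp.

ω₁ = -1.0214, v₂ = 7.2111

heading to target = atan2(2.5−-0.5, -1.5−0.5) = 2.1588
Δθ = wrap(2.1588 − -1.5708) = -2.5536; ω₁ = Δθ/dt₁ = -1.0214
distance = √((-1.5−0.5)² + (2.5−-0.5)²) = 3.6056; v₂ = distance/dt₂ = 7.2111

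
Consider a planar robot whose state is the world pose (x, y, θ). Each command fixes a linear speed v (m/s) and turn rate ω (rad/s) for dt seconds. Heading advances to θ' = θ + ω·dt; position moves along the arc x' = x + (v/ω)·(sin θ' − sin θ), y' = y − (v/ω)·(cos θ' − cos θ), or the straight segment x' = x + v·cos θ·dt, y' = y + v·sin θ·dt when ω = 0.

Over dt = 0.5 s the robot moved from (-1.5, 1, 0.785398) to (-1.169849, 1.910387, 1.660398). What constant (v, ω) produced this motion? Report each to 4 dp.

v = 2.0000, ω = 1.7500

Δθ = 1.660398 − 0.785398 = 0.875000
ω = Δθ/dt = 0.875000/0.5 = 1.7500
R = −Δy/(cos θ' − cos θ) = 1.1429
v = R·ω = 1.1429·1.7500 = 2.0000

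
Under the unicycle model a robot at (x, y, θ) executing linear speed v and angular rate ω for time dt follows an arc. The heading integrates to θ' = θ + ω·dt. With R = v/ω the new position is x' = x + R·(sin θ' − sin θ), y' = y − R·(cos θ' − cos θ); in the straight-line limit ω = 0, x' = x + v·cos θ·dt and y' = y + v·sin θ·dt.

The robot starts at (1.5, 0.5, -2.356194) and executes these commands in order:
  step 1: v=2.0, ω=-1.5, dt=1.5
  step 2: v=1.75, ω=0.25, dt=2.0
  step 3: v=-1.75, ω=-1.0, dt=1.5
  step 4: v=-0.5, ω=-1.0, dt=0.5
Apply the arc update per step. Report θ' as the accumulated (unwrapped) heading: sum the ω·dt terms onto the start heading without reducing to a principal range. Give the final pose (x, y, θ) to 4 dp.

step 1: θ'=-4.6062 (R=-1.3333) → pose (-0.7686, 1.3015, -4.6062)
step 2: θ'=-4.1062 (R=7.0000) → pose (-1.9764, 4.5477, -4.1062)
step 3: θ'=-5.6062 (R=1.7500) → pose (-2.3183, 2.1866, -5.6062)
step 4: θ'=-6.1062 (R=0.5000) → pose (-2.5435, 2.0842, -6.1062)

(-2.5435, 2.0842, -6.1062)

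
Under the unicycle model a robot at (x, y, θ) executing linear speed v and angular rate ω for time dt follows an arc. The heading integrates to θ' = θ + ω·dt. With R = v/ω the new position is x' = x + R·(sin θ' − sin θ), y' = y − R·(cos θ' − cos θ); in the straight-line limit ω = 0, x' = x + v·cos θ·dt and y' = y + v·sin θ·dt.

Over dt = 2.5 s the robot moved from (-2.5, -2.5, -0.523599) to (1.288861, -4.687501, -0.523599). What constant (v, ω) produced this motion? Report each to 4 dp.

v = 1.7500, ω = 0.0000

Δθ = -0.523599 − -0.523599 = 0.000000
ω = Δθ/dt = 0.000000/2.5 = 0.0000
ω = 0 → v = (Δx·cos θ + Δy·sin θ)/dt = 1.7500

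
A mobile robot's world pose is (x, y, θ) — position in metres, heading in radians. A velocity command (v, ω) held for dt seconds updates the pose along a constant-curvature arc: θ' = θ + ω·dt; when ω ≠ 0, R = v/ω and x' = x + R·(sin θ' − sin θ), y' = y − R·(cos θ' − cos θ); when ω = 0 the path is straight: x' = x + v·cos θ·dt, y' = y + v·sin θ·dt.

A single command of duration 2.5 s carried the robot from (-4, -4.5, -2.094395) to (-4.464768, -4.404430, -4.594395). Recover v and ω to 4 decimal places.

v = 0.2500, ω = -1.0000

Δθ = -4.594395 − -2.094395 = -2.500000
ω = Δθ/dt = -2.500000/2.5 = -1.0000
R = Δx/(sin θ' − sin θ) = -0.2500
v = R·ω = -0.2500·-1.0000 = 0.2500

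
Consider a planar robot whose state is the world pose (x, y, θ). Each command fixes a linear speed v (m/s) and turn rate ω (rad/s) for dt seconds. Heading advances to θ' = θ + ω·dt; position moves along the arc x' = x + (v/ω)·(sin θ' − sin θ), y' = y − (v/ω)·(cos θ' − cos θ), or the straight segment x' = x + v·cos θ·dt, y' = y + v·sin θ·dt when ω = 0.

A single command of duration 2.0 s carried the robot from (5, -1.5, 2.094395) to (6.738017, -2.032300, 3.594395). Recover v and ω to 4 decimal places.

v = -1.0000, ω = 0.7500

Δθ = 3.594395 − 2.094395 = 1.500000
ω = Δθ/dt = 1.500000/2.0 = 0.7500
R = Δx/(sin θ' − sin θ) = -1.3333
v = R·ω = -1.3333·0.7500 = -1.0000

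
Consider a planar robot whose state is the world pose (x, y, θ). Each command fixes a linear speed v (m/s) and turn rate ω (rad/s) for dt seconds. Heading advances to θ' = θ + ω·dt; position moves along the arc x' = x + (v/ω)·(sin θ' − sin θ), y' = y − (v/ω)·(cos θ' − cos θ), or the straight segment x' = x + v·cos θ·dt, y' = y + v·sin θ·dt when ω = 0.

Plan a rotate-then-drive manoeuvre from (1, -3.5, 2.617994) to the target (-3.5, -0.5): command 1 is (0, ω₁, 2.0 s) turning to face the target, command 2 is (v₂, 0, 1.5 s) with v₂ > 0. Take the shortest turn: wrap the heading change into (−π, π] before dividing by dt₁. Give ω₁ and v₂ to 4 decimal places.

heading to target = atan2(-0.5−-3.5, -3.5−1) = 2.5536
Δθ = wrap(2.5536 − 2.6180) = -0.0644; ω₁ = Δθ/dt₁ = -0.0322
distance = √((-3.5−1)² + (-0.5−-3.5)²) = 5.4083; v₂ = distance/dt₂ = 3.6056

ω₁ = -0.0322, v₂ = 3.6056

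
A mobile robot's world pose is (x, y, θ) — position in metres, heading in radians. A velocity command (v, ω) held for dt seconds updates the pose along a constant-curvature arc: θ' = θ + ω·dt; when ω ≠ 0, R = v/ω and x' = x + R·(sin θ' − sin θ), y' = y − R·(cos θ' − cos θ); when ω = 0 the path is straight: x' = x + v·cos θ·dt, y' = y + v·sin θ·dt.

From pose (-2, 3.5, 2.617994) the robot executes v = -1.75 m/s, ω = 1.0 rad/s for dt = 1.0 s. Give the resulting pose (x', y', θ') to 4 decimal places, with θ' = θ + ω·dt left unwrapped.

(-0.3225, 3.4604, 3.6180)

θ' = 2.6180 + 1.0·1.0 = 3.6180
R = v/ω = -1.75/1.0 = -1.7500
x' = -2 + -1.7500·(sin 3.6180 − sin 2.6180) = -0.3225
y' = 3.5 − -1.7500·(cos 3.6180 − cos 2.6180) = 3.4604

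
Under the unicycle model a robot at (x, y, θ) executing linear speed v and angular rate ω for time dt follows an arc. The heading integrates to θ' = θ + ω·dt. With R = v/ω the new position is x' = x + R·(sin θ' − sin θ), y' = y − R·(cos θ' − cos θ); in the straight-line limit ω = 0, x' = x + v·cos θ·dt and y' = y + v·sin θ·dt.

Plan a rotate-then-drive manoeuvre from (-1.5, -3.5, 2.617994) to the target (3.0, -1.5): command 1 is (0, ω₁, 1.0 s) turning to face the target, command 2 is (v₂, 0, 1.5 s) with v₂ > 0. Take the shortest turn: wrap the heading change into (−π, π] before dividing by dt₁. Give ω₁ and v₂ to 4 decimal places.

ω₁ = -2.1998, v₂ = 3.2830

heading to target = atan2(-1.5−-3.5, 3−-1.5) = 0.4182
Δθ = wrap(0.4182 − 2.6180) = -2.1998; ω₁ = Δθ/dt₁ = -2.1998
distance = √((3−-1.5)² + (-1.5−-3.5)²) = 4.9244; v₂ = distance/dt₂ = 3.2830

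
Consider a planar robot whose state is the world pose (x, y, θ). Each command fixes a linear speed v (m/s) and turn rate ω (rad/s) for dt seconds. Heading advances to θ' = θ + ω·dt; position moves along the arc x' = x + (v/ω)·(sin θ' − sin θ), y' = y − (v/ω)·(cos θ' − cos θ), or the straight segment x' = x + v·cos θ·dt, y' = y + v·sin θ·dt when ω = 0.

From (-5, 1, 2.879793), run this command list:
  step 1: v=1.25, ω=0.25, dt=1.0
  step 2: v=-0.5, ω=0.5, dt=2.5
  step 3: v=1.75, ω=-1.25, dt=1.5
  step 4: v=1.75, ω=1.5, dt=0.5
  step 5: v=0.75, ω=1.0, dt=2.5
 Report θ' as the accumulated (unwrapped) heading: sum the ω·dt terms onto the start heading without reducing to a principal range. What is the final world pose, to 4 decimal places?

(-8.5528, 0.0032, 5.7548)

step 1: θ'=3.1298 (R=5.0000) → pose (-6.2351, 1.1700, 3.1298)
step 2: θ'=4.3798 (R=-1.0000) → pose (-5.2781, 1.8435, 4.3798)
step 3: θ'=2.5048 (R=-1.4000) → pose (-7.4339, 1.1749, 2.5048)
step 4: θ'=3.2548 (R=1.1667) → pose (-8.2594, 1.3961, 3.2548)
step 5: θ'=5.7548 (R=0.7500) → pose (-8.5528, 0.0032, 5.7548)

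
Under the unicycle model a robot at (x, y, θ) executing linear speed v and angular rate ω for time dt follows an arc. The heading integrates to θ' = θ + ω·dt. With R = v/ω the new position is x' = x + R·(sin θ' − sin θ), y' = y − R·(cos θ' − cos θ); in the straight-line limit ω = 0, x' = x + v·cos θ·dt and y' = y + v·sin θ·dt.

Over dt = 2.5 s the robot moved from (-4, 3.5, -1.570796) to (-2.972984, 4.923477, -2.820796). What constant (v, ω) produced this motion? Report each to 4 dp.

Δθ = -2.820796 − -1.570796 = -1.250000
ω = Δθ/dt = -1.250000/2.5 = -0.5000
R = −Δy/(cos θ' − cos θ) = 1.5000
v = R·ω = 1.5000·-0.5000 = -0.7500

v = -0.7500, ω = -0.5000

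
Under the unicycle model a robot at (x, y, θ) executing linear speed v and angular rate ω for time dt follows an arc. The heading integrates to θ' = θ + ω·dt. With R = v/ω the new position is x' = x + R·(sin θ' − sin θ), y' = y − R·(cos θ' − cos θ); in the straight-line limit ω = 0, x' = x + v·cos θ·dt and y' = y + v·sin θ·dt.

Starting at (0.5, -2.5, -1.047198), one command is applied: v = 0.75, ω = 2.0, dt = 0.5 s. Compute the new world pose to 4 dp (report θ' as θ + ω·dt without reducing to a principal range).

θ' = -1.0472 + 2.0·0.5 = -0.0472
R = v/ω = 0.75/2.0 = 0.3750
x' = 0.5 + 0.3750·(sin -0.0472 − sin -1.0472) = 0.8071
y' = -2.5 − 0.3750·(cos -0.0472 − cos -1.0472) = -2.6871

(0.8071, -2.6871, -0.0472)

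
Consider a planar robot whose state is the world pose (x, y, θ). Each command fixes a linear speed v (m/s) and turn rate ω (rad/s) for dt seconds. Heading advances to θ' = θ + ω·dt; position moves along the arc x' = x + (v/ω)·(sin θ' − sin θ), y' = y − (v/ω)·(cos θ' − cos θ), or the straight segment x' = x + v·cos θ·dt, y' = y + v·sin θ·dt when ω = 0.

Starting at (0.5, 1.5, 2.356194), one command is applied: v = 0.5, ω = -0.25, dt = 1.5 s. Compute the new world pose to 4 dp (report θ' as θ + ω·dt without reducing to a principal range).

θ' = 2.3562 + -0.25·1.5 = 1.9812
R = v/ω = 0.5/-0.25 = -2.0000
x' = 0.5 + -2.0000·(sin 1.9812 − sin 2.3562) = 0.0803
y' = 1.5 − -2.0000·(cos 1.9812 − cos 2.3562) = 2.1163

(0.0803, 2.1163, 1.9812)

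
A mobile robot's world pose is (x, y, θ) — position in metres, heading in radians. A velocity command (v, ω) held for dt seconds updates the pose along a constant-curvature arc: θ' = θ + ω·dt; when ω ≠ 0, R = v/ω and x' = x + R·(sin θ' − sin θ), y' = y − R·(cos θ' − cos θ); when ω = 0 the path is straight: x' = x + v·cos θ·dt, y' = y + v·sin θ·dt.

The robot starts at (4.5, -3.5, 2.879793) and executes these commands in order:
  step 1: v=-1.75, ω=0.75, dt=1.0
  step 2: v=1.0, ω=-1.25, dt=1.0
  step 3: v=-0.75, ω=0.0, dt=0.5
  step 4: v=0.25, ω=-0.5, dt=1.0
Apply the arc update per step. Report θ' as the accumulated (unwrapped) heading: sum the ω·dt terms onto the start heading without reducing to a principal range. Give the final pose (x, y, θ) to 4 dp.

(5.4111, -3.2283, 1.8798)

step 1: θ'=3.6298 (R=-2.3333) → pose (6.1983, -3.3069, 3.6298)
step 2: θ'=2.3798 (R=-0.8000) → pose (5.2709, -3.1793, 2.3798)
step 3: θ'=2.3798 (straight) → pose (5.5423, -3.4381, 2.3798)
step 4: θ'=1.8798 (R=-0.5000) → pose (5.4111, -3.2283, 1.8798)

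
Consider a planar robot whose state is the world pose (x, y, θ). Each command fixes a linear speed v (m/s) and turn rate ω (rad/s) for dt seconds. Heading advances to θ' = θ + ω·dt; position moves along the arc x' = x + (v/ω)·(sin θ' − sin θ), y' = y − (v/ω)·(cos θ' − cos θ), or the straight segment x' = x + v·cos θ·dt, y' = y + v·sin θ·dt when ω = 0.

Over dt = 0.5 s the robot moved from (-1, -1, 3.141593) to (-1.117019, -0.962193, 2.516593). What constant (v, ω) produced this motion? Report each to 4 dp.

v = 0.2500, ω = -1.2500

Δθ = 2.516593 − 3.141593 = -0.625000
ω = Δθ/dt = -0.625000/0.5 = -1.2500
R = Δx/(sin θ' − sin θ) = -0.2000
v = R·ω = -0.2000·-1.2500 = 0.2500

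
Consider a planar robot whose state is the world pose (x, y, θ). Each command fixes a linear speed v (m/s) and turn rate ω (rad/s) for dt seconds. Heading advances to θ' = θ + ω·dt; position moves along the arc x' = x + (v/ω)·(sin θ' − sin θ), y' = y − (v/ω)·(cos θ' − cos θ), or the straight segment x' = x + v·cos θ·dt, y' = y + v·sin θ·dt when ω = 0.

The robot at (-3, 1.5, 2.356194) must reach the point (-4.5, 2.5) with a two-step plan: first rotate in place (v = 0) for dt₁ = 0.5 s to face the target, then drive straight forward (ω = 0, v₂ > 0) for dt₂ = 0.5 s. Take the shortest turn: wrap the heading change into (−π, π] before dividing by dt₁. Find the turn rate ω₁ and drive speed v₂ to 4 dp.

ω₁ = 0.3948, v₂ = 3.6056

heading to target = atan2(2.5−1.5, -4.5−-3) = 2.5536
Δθ = wrap(2.5536 − 2.3562) = 0.1974; ω₁ = Δθ/dt₁ = 0.3948
distance = √((-4.5−-3)² + (2.5−1.5)²) = 1.8028; v₂ = distance/dt₂ = 3.6056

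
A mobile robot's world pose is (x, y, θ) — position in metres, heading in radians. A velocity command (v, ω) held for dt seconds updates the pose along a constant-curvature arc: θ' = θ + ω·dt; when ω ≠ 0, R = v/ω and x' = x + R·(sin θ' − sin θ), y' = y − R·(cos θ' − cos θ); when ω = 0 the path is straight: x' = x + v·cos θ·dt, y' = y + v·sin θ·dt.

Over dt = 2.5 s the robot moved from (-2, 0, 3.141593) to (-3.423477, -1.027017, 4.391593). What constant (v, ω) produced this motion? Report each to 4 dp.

Δθ = 4.391593 − 3.141593 = 1.250000
ω = Δθ/dt = 1.250000/2.5 = 0.5000
R = Δx/(sin θ' − sin θ) = 1.5000
v = R·ω = 1.5000·0.5000 = 0.7500

v = 0.7500, ω = 0.5000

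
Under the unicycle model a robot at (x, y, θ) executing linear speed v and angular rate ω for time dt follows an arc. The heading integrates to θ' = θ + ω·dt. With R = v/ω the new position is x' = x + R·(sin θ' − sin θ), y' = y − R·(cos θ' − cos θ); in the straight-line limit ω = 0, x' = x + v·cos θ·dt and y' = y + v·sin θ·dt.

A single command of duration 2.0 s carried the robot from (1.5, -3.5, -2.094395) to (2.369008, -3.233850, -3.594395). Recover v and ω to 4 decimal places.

v = -0.5000, ω = -0.7500

Δθ = -3.594395 − -2.094395 = -1.500000
ω = Δθ/dt = -1.500000/2.0 = -0.7500
R = Δx/(sin θ' − sin θ) = 0.6667
v = R·ω = 0.6667·-0.7500 = -0.5000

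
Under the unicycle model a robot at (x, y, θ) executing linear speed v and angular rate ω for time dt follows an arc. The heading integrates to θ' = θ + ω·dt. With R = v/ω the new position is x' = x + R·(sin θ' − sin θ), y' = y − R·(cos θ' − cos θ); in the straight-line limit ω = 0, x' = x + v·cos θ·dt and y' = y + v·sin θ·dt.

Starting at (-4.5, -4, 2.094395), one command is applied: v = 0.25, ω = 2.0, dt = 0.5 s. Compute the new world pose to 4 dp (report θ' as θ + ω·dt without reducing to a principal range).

θ' = 2.0944 + 2.0·0.5 = 3.0944
R = v/ω = 0.25/2.0 = 0.1250
x' = -4.5 + 0.1250·(sin 3.0944 − sin 2.0944) = -4.6024
y' = -4 − 0.1250·(cos 3.0944 − cos 2.0944) = -3.9376

(-4.6024, -3.9376, 3.0944)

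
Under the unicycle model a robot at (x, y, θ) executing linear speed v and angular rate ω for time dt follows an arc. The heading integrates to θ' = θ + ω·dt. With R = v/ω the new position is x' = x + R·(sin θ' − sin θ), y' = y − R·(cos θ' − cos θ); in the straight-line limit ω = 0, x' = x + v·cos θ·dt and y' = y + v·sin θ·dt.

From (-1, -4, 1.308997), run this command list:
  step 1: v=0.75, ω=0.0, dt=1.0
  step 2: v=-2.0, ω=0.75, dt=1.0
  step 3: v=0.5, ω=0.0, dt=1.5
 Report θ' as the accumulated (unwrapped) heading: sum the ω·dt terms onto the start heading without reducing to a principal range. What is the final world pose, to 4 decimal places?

step 1: θ'=1.3090 (straight) → pose (-0.8059, -3.2756, 1.3090)
step 2: θ'=2.0590 (R=-2.6667) → pose (-0.5852, -5.2165, 2.0590)
step 3: θ'=2.0590 (straight) → pose (-0.9370, -4.5541, 2.0590)

(-0.9370, -4.5541, 2.0590)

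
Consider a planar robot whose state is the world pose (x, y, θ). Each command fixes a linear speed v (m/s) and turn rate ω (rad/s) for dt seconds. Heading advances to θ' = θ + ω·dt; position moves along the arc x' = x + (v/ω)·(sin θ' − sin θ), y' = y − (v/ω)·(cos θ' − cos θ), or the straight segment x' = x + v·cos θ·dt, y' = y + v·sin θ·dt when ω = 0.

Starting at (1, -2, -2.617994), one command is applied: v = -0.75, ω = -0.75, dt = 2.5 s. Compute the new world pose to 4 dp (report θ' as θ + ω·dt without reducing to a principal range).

θ' = -2.6180 + -0.75·2.5 = -4.4930
R = v/ω = -0.75/-0.75 = 1.0000
x' = 1 + 1.0000·(sin -4.4930 − sin -2.6180) = 2.4760
y' = -2 − 1.0000·(cos -4.4930 − cos -2.6180) = -2.6484

(2.4760, -2.6484, -4.4930)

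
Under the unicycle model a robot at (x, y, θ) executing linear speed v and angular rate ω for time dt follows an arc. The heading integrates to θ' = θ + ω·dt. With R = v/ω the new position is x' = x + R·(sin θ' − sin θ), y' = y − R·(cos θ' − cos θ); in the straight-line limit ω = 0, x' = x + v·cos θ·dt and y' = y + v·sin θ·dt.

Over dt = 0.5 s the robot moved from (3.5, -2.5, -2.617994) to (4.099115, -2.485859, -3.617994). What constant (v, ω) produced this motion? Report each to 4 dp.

v = -1.2500, ω = -2.0000

Δθ = -3.617994 − -2.617994 = -1.000000
ω = Δθ/dt = -1.000000/0.5 = -2.0000
R = Δx/(sin θ' − sin θ) = 0.6250
v = R·ω = 0.6250·-2.0000 = -1.2500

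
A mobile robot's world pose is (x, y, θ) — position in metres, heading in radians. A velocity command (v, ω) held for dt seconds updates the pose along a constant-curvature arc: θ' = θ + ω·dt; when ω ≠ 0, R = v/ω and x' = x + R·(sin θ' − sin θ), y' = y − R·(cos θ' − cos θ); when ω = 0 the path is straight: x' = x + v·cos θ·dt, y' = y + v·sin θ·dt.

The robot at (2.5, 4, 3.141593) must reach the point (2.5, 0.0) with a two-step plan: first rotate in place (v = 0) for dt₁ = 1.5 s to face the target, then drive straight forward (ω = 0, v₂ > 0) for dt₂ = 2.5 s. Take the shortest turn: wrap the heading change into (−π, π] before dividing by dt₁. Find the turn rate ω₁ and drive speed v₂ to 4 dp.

heading to target = atan2(0−4, 2.5−2.5) = -1.5708
Δθ = wrap(-1.5708 − 3.1416) = 1.5708; ω₁ = Δθ/dt₁ = 1.0472
distance = √((2.5−2.5)² + (0−4)²) = 4.0000; v₂ = distance/dt₂ = 1.6000

ω₁ = 1.0472, v₂ = 1.6000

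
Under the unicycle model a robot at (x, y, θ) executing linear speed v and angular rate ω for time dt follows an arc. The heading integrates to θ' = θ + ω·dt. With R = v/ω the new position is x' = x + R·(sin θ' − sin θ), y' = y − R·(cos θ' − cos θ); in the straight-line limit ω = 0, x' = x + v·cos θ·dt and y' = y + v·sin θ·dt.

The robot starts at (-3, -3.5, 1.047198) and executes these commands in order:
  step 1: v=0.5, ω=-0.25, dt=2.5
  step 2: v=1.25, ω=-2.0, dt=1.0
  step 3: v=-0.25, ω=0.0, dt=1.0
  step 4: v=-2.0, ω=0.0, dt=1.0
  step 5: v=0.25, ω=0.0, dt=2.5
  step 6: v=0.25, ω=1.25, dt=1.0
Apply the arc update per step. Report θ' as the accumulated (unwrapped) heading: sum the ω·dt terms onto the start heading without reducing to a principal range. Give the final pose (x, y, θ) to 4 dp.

(-1.0594, -1.8159, -0.3278)

step 1: θ'=0.4222 (R=-2.0000) → pose (-2.0875, -2.6756, 0.4222)
step 2: θ'=-1.5778 (R=-0.6250) → pose (-1.2064, -3.2501, -1.5778)
step 3: θ'=-1.5778 (straight) → pose (-1.2046, -3.0001, -1.5778)
step 4: θ'=-1.5778 (straight) → pose (-1.1906, -1.0002, -1.5778)
step 5: θ'=-1.5778 (straight) → pose (-1.1950, -1.6252, -1.5778)
step 6: θ'=-0.3278 (R=0.2000) → pose (-1.0594, -1.8159, -0.3278)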